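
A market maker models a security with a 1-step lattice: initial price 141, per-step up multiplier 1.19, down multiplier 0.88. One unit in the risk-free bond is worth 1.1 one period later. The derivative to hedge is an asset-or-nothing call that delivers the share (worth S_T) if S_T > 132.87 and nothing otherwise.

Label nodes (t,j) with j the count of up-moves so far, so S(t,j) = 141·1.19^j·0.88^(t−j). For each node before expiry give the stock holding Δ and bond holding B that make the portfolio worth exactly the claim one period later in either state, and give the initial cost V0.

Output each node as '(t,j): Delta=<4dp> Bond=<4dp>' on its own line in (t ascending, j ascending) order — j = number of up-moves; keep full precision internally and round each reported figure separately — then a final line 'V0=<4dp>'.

(0,0): Delta=3.8387 Bond=-433.0065
V0=108.2516

Risk-neutral probability p* = (R−d)/(u−d) = (1.1−0.88)/(1.19−0.88) = 0.7097.
Terminal payoffs: V(1,0)=0.0000, V(1,1)=167.7900
  t=0,j=0: stock 141.0000 → up 167.7900 (V=167.7900), down 124.0800 (V=0.0000). Price 108.2516; hedge Δ=3.8387, bond B=-433.0065.
The time-0 hedge costs 108.2516, which is the no-arbitrage price.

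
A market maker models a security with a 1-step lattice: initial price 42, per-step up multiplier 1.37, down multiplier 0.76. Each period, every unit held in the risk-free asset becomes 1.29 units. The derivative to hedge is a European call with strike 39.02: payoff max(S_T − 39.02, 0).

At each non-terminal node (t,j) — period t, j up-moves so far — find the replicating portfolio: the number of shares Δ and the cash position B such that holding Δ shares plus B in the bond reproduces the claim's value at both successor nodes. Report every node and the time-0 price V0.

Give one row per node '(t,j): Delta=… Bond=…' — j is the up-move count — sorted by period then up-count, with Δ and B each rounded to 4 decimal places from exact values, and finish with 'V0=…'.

(0,0): Delta=0.7229 Bond=-17.8869
V0=12.4738

The replicating-portfolio and risk-neutral prices coincide; use p* = (1.29−0.76)/(1.37−0.76) = 0.8689 for the latter.
Terminal payoffs: V(1,0)=0.0000, V(1,1)=18.5200
  t=0,j=0: stock 42.0000 → up 57.5400 (V=18.5200), down 31.9200 (V=0.0000). Price 12.4738; hedge Δ=0.7229, bond B=-17.8869.
Each (Δ,B) replicates both successor values, so the strategy is self-financing and V0 is arbitrage-free.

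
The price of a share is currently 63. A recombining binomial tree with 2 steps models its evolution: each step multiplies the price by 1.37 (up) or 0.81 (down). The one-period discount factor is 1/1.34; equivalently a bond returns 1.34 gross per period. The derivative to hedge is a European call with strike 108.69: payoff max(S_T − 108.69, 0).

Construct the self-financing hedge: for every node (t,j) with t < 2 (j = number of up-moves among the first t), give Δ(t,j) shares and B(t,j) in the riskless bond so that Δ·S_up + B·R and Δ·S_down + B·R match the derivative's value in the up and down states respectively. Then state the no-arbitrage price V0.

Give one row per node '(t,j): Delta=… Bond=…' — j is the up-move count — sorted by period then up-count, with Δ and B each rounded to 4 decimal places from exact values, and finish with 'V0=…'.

(0,0): Delta=0.1913 Bond=-7.2844
(1,0): Delta=0.0000 Bond=0.0000
(1,1): Delta=0.1977 Bond=-10.3136
V0=4.7663

No-arbitrage ⇒ martingale measure with p* = (R−d)/(u−d) = 0.9464.
Terminal values V(2,·): V(2,0)=0.0000, V(2,1)=0.0000, V(2,2)=9.5547
Node (1,0) S=51.0300: V=(p*·0.0000+(1−p*)·0.0000)/1.34=0.0000; Δ=(0.0000−0.0000)/(69.9111−41.3343)=0.0000; B=V−Δ·S=0.0000
Node (1,1) S=86.3100: V=(p*·9.5547+(1−p*)·0.0000)/1.34=6.7484; Δ=(9.5547−0.0000)/(118.2447−69.9111)=0.1977; B=V−Δ·S=-10.3136
Node (0,0) S=63.0000: V=(p*·6.7484+(1−p*)·0.0000)/1.34=4.7663; Δ=(6.7484−0.0000)/(86.3100−51.0300)=0.1913; B=V−Δ·S=-7.2844
Self-financing check: at every node Δ·S+B equals the discounted successor values.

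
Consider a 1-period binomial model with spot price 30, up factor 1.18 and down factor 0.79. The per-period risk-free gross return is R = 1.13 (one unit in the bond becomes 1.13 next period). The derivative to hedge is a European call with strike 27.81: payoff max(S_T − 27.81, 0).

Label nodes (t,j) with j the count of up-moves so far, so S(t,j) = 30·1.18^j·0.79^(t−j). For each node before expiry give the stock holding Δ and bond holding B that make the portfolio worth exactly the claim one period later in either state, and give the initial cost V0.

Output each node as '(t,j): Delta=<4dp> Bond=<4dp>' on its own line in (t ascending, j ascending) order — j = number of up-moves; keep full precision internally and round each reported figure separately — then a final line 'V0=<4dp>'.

(0,0): Delta=0.6487 Bond=-13.6059
V0=5.8557

Since d<R<u, set p* = (R−d)/(u−d) = 0.8718; price each node as the discounted p*-expectation of its children.
At expiry t=1: V(1,0)=0.0000, V(1,1)=7.5900
(0,0): S=30.0000. Δ = (V_up−V_dn)/(S_up−S_dn) = (7.5900−0.0000)/(35.4000−23.7000) = 0.6487. V = [p*·7.5900 + (1−p*)·0.0000]/1.13 = 5.8557. B = V − Δ·S = -13.6059.
Each (Δ,B) replicates both successor values, so the strategy is self-financing and V0 is arbitrage-free.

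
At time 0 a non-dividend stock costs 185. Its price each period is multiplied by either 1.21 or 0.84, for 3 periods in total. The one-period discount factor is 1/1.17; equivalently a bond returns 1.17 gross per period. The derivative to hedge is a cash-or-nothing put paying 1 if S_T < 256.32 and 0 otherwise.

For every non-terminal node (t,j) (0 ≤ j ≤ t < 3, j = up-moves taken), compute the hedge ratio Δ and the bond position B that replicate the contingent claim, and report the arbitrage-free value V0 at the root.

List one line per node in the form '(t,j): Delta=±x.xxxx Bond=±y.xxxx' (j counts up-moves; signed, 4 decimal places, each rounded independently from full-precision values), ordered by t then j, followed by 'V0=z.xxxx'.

Under the risk-neutral measure, an up-move has probability p* = (R−d)/(u−d) = 0.8919 and values discount at R = 1.17.
Terminal payoffs: V(3,0)=1.0000, V(3,1)=1.0000, V(3,2)=1.0000, V(3,3)=0.0000
  t=2,j=0: stock 130.5360 → up 157.9486 (V=1.0000), down 109.6502 (V=1.0000). Price 0.8547; hedge Δ=0.0000, bond B=0.8547.
  t=2,j=1: stock 188.0340 → up 227.5211 (V=1.0000), down 157.9486 (V=1.0000). Price 0.8547; hedge Δ=0.0000, bond B=0.8547.
  t=2,j=2: stock 270.8585 → up 327.7388 (V=0.0000), down 227.5211 (V=1.0000). Price 0.0924; hedge Δ=-0.0100, bond B=2.7951.
  t=1,j=0: stock 155.4000 → up 188.0340 (V=0.8547), down 130.5360 (V=0.8547). Price 0.7305; hedge Δ=0.0000, bond B=0.7305.
  t=1,j=1: stock 223.8500 → up 270.8585 (V=0.0924), down 188.0340 (V=0.8547). Price 0.1494; hedge Δ=-0.0092, bond B=2.2097.
  t=0,j=0: stock 185.0000 → up 223.8500 (V=0.1494), down 155.4000 (V=0.7305). Price 0.1814; hedge Δ=-0.0085, bond B=1.7519.
Check: Δ(0,0)·S0 + B(0,0) = 0.1814 = V0.

(0,0): Delta=-0.0085 Bond=1.7519
(1,0): Delta=0.0000 Bond=0.7305
(1,1): Delta=-0.0092 Bond=2.2097
(2,0): Delta=0.0000 Bond=0.8547
(2,1): Delta=0.0000 Bond=0.8547
(2,2): Delta=-0.0100 Bond=2.7951
V0=0.1814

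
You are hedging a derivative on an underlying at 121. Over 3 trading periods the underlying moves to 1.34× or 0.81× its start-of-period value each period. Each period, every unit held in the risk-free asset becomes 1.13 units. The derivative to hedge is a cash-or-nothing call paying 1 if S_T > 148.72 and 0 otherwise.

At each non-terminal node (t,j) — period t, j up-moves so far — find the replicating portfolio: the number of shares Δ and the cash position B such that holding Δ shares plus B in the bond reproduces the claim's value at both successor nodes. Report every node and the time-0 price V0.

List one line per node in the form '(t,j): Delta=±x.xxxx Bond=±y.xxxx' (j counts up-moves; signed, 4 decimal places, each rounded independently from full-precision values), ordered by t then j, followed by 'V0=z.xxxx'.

(0,0): Delta=0.0058 Bond=-0.2541
(1,0): Delta=0.0103 Bond=-0.7226
(1,1): Delta=0.0041 Bond=-0.0014
(2,0): Delta=0.0000 Bond=0.0000
(2,1): Delta=0.0144 Bond=-1.3525
(2,2): Delta=0.0000 Bond=0.8850
V0=0.4529

The replicating-portfolio and risk-neutral prices coincide; use p* = (1.13−0.81)/(1.34−0.81) = 0.6038 for the latter.
Terminal values V(3,·): V(3,0)=0.0000, V(3,1)=0.0000, V(3,2)=1.0000, V(3,3)=1.0000
Node (2,0) S=79.3881: V=(p*·0.0000+(1−p*)·0.0000)/1.13=0.0000; Δ=(0.0000−0.0000)/(106.3801−64.3044)=0.0000; B=V−Δ·S=0.0000
Node (2,1) S=131.3334: V=(p*·1.0000+(1−p*)·0.0000)/1.13=0.5343; Δ=(1.0000−0.0000)/(175.9868−106.3801)=0.0144; B=V−Δ·S=-1.3525
Node (2,2) S=217.2676: V=(p*·1.0000+(1−p*)·1.0000)/1.13=0.8850; Δ=(1.0000−1.0000)/(291.1386−175.9868)=0.0000; B=V−Δ·S=0.8850
Node (1,0) S=98.0100: V=(p*·0.5343+(1−p*)·0.0000)/1.13=0.2855; Δ=(0.5343−0.0000)/(131.3334−79.3881)=0.0103; B=V−Δ·S=-0.7226
Node (1,1) S=162.1400: V=(p*·0.8850+(1−p*)·0.5343)/1.13=0.6602; Δ=(0.8850−0.5343)/(217.2676−131.3334)=0.0041; B=V−Δ·S=-0.0014
Node (0,0) S=121.0000: V=(p*·0.6602+(1−p*)·0.2855)/1.13=0.4529; Δ=(0.6602−0.2855)/(162.1400−98.0100)=0.0058; B=V−Δ·S=-0.2541
Self-financing check: at every node Δ·S+B equals the discounted successor values.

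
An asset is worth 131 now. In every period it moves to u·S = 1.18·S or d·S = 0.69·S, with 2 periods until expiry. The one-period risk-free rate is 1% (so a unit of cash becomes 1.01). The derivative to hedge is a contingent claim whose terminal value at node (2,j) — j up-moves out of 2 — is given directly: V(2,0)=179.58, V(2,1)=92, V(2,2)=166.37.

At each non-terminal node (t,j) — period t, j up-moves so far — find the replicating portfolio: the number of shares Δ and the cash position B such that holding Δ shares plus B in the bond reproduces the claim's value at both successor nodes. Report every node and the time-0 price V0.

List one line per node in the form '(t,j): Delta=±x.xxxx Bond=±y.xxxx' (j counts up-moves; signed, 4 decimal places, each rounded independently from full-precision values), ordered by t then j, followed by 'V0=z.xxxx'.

(0,0): Delta=0.2805 Bond=94.8729
(1,0): Delta=-1.9774 Bond=299.9079
(1,1): Delta=0.9819 Bond=-12.5991
V0=131.6142

The replicating-portfolio and risk-neutral prices coincide; use p* = (1.01−0.69)/(1.18−0.69) = 0.6531 for the latter.
Payoff layer (t=2): V(2,0)=179.5800, V(2,1)=92.0000, V(2,2)=166.3700
Node (1,0) S=90.3900: V=(p*·92.0000+(1−p*)·179.5800)/1.01=121.1732; Δ=(92.0000−179.5800)/(106.6602−62.3691)=-1.9774; B=V−Δ·S=299.9079
Node (1,1) S=154.5800: V=(p*·166.3700+(1−p*)·92.0000)/1.01=139.1764; Δ=(166.3700−92.0000)/(182.4044−106.6602)=0.9819; B=V−Δ·S=-12.5991
Node (0,0) S=131.0000: V=(p*·139.1764+(1−p*)·121.1732)/1.01=131.6142; Δ=(139.1764−121.1732)/(154.5800−90.3900)=0.2805; B=V−Δ·S=94.8729
Check: Δ(0,0)·S0 + B(0,0) = 131.6142 = V0.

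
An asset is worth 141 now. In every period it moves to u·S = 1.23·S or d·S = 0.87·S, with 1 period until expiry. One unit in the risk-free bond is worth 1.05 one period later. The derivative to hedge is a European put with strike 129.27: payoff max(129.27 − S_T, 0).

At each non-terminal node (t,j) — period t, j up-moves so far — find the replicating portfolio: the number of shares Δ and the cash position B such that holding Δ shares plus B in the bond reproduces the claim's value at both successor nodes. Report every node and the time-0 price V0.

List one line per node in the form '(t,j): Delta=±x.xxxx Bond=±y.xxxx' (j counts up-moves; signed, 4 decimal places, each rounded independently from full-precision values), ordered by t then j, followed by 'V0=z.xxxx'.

No-arbitrage ⇒ martingale measure with p* = (R−d)/(u−d) = 0.5000.
Terminal payoffs: V(1,0)=6.6000, V(1,1)=0.0000
(0,0): S=141.0000. Δ = (V_up−V_dn)/(S_up−S_dn) = (0.0000−6.6000)/(173.4300−122.6700) = -0.1300. V = [p*·0.0000 + (1−p*)·6.6000]/1.05 = 3.1429. B = V − Δ·S = 21.4762.
The time-0 hedge costs 3.1429, which is the no-arbitrage price.

(0,0): Delta=-0.1300 Bond=21.4762
V0=3.1429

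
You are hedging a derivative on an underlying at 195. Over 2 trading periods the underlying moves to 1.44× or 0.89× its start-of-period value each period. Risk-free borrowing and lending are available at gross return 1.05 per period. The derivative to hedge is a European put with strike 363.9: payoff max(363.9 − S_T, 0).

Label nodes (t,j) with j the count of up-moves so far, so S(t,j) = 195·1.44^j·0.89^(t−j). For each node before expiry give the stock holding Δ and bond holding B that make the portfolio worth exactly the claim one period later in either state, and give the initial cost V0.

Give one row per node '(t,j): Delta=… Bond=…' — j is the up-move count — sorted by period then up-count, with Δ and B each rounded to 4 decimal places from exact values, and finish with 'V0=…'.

(0,0): Delta=-0.8955 Bond=312.7959
(1,0): Delta=-1.0000 Bond=346.5714
(1,1): Delta=-0.7381 Bond=284.2298
V0=138.1731

No-arbitrage ⇒ martingale measure with p* = (R−d)/(u−d) = 0.2909.
Terminal payoffs: V(2,0)=209.4405, V(2,1)=113.9880, V(2,2)=0.0000
  t=1,j=0: stock 173.5500 → up 249.9120 (V=113.9880), down 154.4595 (V=209.4405). Price 173.0214; hedge Δ=-1.0000, bond B=346.5714.
  t=1,j=1: stock 280.8000 → up 404.3520 (V=0.0000), down 249.9120 (V=113.9880). Price 76.9789; hedge Δ=-0.7381, bond B=284.2298.
  t=0,j=0: stock 195.0000 → up 280.8000 (V=76.9789), down 173.5500 (V=173.0214). Price 138.1731; hedge Δ=-0.8955, bond B=312.7959.
Check: Δ(0,0)·S0 + B(0,0) = 138.1731 = V0.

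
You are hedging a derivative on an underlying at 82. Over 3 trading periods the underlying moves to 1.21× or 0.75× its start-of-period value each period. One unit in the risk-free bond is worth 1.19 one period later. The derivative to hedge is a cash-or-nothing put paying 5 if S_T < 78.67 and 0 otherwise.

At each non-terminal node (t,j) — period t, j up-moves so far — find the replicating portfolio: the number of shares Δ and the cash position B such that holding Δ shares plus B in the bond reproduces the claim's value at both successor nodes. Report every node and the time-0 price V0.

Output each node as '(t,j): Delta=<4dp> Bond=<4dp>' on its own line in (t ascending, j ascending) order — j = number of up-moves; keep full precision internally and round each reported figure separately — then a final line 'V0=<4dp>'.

Under the risk-neutral measure, an up-move has probability p* = (R−d)/(u−d) = 0.9565 and values discount at R = 1.19.
Payoff layer (t=3): V(3,0)=5.0000, V(3,1)=5.0000, V(3,2)=0.0000, V(3,3)=0.0000
Node (2,0) S=46.1250: V=(p*·5.0000+(1−p*)·5.0000)/1.19=4.2017; Δ=(5.0000−5.0000)/(55.8113−34.5938)=0.0000; B=V−Δ·S=4.2017
Node (2,1) S=74.4150: V=(p*·0.0000+(1−p*)·5.0000)/1.19=0.1827; Δ=(0.0000−5.0000)/(90.0421−55.8112)=-0.1461; B=V−Δ·S=11.0522
Node (2,2) S=120.0562: V=(p*·0.0000+(1−p*)·0.0000)/1.19=0.0000; Δ=(0.0000−0.0000)/(145.2680−90.0421)=0.0000; B=V−Δ·S=0.0000
Node (1,0) S=61.5000: V=(p*·0.1827+(1−p*)·4.2017)/1.19=0.3004; Δ=(0.1827−4.2017)/(74.4150−46.1250)=-0.1421; B=V−Δ·S=9.0373
Node (1,1) S=99.2200: V=(p*·0.0000+(1−p*)·0.1827)/1.19=0.0067; Δ=(0.0000−0.1827)/(120.0562−74.4150)=-0.0040; B=V−Δ·S=0.4038
Node (0,0) S=82.0000: V=(p*·0.0067+(1−p*)·0.3004)/1.19=0.0163; Δ=(0.0067−0.3004)/(99.2200−61.5000)=-0.0078; B=V−Δ·S=0.6548
The time-0 hedge costs 0.0163, which is the no-arbitrage price.

(0,0): Delta=-0.0078 Bond=0.6548
(1,0): Delta=-0.1421 Bond=9.0373
(1,1): Delta=-0.0040 Bond=0.4038
(2,0): Delta=0.0000 Bond=4.2017
(2,1): Delta=-0.1461 Bond=11.0522
(2,2): Delta=0.0000 Bond=0.0000
V0=0.0163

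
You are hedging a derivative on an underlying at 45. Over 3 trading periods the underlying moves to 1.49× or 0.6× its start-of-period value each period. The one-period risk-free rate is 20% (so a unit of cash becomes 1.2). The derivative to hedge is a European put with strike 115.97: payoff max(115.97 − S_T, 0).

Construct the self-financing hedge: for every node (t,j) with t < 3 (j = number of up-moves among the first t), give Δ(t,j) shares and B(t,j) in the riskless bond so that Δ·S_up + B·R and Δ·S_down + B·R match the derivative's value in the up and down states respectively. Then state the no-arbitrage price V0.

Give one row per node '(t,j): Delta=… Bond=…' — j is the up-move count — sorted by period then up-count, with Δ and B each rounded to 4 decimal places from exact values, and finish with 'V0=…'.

(0,0): Delta=-0.7408 Bond=61.2809
(1,0): Delta=-1.0000 Bond=80.5347
(1,1): Delta=-0.6904 Bond=70.1548
(2,0): Delta=-1.0000 Bond=96.6417
(2,1): Delta=-1.0000 Bond=96.6417
(2,2): Delta=-0.6301 Bond=78.1654
V0=27.9437

No-arbitrage ⇒ martingale measure with p* = (R−d)/(u−d) = 0.6742.
Terminal payoffs: V(3,0)=106.2500, V(3,1)=91.8320, V(3,2)=56.0273, V(3,3)=0.0000
Node (2,0) S=16.2000: V=(p*·91.8320+(1−p*)·106.2500)/1.2=80.4417; Δ=(91.8320−106.2500)/(24.1380−9.7200)=-1.0000; B=V−Δ·S=96.6417
Node (2,1) S=40.2300: V=(p*·56.0273+(1−p*)·91.8320)/1.2=56.4117; Δ=(56.0273−91.8320)/(59.9427−24.1380)=-1.0000; B=V−Δ·S=96.6417
Node (2,2) S=99.9045: V=(p*·0.0000+(1−p*)·56.0273)/1.2=15.2134; Δ=(0.0000−56.0273)/(148.8577−59.9427)=-0.6301; B=V−Δ·S=78.1654
Node (1,0) S=27.0000: V=(p*·56.4117+(1−p*)·80.4417)/1.2=53.5347; Δ=(56.4117−80.4417)/(40.2300−16.2000)=-1.0000; B=V−Δ·S=80.5347
Node (1,1) S=67.0500: V=(p*·15.2134+(1−p*)·56.4117)/1.2=23.8646; Δ=(15.2134−56.4117)/(99.9045−40.2300)=-0.6904; B=V−Δ·S=70.1548
Node (0,0) S=45.0000: V=(p*·23.8646+(1−p*)·53.5347)/1.2=27.9437; Δ=(23.8646−53.5347)/(67.0500−27.0000)=-0.7408; B=V−Δ·S=61.2809
Check: Δ(0,0)·S0 + B(0,0) = 27.9437 = V0.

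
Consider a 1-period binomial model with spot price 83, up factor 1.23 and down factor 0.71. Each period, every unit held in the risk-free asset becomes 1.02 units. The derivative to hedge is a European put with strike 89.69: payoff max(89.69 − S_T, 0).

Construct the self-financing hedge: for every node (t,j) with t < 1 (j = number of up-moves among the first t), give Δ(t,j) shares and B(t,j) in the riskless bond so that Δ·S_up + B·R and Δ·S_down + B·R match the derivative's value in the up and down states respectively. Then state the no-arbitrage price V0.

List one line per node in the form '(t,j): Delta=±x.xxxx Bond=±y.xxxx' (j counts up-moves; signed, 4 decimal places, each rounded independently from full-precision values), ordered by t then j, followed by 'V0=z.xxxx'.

No-arbitrage ⇒ martingale measure with p* = (R−d)/(u−d) = 0.5962.
Payoff layer (t=1): V(1,0)=30.7600, V(1,1)=0.0000
Node (0,0) S=83.0000: V=(p*·0.0000+(1−p*)·30.7600)/1.02=12.1787; Δ=(0.0000−30.7600)/(102.0900−58.9300)=-0.7127; B=V−Δ·S=71.3326
Check: Δ(0,0)·S0 + B(0,0) = 12.1787 = V0.

(0,0): Delta=-0.7127 Bond=71.3326
V0=12.1787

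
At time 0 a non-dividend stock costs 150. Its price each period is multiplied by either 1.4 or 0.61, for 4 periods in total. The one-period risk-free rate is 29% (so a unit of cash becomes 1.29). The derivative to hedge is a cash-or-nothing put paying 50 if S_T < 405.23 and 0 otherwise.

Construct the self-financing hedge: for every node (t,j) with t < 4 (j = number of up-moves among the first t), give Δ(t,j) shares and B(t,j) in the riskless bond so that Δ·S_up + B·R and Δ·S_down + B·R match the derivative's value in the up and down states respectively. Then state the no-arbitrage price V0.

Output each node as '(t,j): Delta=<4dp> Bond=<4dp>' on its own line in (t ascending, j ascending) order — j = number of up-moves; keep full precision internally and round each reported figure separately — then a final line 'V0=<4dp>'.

(0,0): Delta=-0.1254 Bond=26.9467
(1,0): Delta=0.0000 Bond=23.2917
(1,1): Delta=-0.1342 Bond=36.6167
(2,0): Delta=0.0000 Bond=30.0463
(2,1): Delta=0.0000 Bond=30.0463
(2,2): Delta=-0.1436 Bond=50.0161
(3,0): Delta=0.0000 Bond=38.7597
(3,1): Delta=0.0000 Bond=38.7597
(3,2): Delta=0.0000 Bond=38.7597
(3,3): Delta=-0.1538 Bond=68.6881
V0=8.1441

The replicating-portfolio and risk-neutral prices coincide; use p* = (1.29−0.61)/(1.4−0.61) = 0.8608 for the latter.
Payoff layer (t=4): V(4,0)=50.0000, V(4,1)=50.0000, V(4,2)=50.0000, V(4,3)=50.0000, V(4,4)=0.0000
  t=3,j=0: stock 34.0471 → up 47.6660 (V=50.0000), down 20.7688 (V=50.0000). Price 38.7597; hedge Δ=0.0000, bond B=38.7597.
  t=3,j=1: stock 78.1410 → up 109.3974 (V=50.0000), down 47.6660 (V=50.0000). Price 38.7597; hedge Δ=0.0000, bond B=38.7597.
  t=3,j=2: stock 179.3400 → up 251.0760 (V=50.0000), down 109.3974 (V=50.0000). Price 38.7597; hedge Δ=0.0000, bond B=38.7597.
  t=3,j=3: stock 411.6000 → up 576.2400 (V=0.0000), down 251.0760 (V=50.0000). Price 5.3969; hedge Δ=-0.1538, bond B=68.6881.
  t=2,j=0: stock 55.8150 → up 78.1410 (V=38.7597), down 34.0471 (V=38.7597). Price 30.0463; hedge Δ=0.0000, bond B=30.0463.
  t=2,j=1: stock 128.1000 → up 179.3400 (V=38.7597), down 78.1410 (V=38.7597). Price 30.0463; hedge Δ=0.0000, bond B=30.0463.
  t=2,j=2: stock 294.0000 → up 411.6000 (V=5.3969), down 179.3400 (V=38.7597). Price 7.7848; hedge Δ=-0.1436, bond B=50.0161.
  t=1,j=0: stock 91.5000 → up 128.1000 (V=30.0463), down 55.8150 (V=30.0463). Price 23.2917; hedge Δ=0.0000, bond B=23.2917.
  t=1,j=1: stock 210.0000 → up 294.0000 (V=7.7848), down 128.1000 (V=30.0463). Price 8.4376; hedge Δ=-0.1342, bond B=36.6167.
  t=0,j=0: stock 150.0000 → up 210.0000 (V=8.4376), down 91.5000 (V=23.2917). Price 8.1441; hedge Δ=-0.1254, bond B=26.9467.
Each (Δ,B) replicates both successor values, so the strategy is self-financing and V0 is arbitrage-free.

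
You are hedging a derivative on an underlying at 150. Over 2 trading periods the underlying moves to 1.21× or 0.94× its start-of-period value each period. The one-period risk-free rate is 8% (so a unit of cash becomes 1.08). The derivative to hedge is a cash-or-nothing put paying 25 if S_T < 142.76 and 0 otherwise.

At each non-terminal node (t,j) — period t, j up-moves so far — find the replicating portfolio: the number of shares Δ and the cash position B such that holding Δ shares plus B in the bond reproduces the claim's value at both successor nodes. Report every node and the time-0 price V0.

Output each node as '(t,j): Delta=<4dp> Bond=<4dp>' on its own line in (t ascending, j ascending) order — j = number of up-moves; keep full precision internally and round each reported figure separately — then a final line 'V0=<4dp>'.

(0,0): Delta=-0.2752 Bond=46.2481
(1,0): Delta=-0.6567 Bond=103.7380
(1,1): Delta=0.0000 Bond=0.0000
V0=4.9688

No-arbitrage ⇒ martingale measure with p* = (R−d)/(u−d) = 0.5185.
Payoff layer (t=2): V(2,0)=25.0000, V(2,1)=0.0000, V(2,2)=0.0000
Node (1,0) S=141.0000: V=(p*·0.0000+(1−p*)·25.0000)/1.08=11.1454; Δ=(0.0000−25.0000)/(170.6100−132.5400)=-0.6567; B=V−Δ·S=103.7380
Node (1,1) S=181.5000: V=(p*·0.0000+(1−p*)·0.0000)/1.08=0.0000; Δ=(0.0000−0.0000)/(219.6150−170.6100)=0.0000; B=V−Δ·S=0.0000
Node (0,0) S=150.0000: V=(p*·0.0000+(1−p*)·11.1454)/1.08=4.9688; Δ=(0.0000−11.1454)/(181.5000−141.0000)=-0.2752; B=V−Δ·S=46.2481
The time-0 hedge costs 4.9688, which is the no-arbitrage price.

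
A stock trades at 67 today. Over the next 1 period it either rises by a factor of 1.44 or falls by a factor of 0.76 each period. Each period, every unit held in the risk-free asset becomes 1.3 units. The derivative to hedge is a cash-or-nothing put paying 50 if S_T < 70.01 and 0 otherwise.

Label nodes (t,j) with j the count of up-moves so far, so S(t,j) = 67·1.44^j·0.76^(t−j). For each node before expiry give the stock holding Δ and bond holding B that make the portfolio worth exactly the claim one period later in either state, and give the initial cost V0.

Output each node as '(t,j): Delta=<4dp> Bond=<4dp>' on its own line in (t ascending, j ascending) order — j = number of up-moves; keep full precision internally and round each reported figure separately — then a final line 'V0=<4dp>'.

(0,0): Delta=-1.0975 Bond=81.4480
V0=7.9186

Under the risk-neutral measure, an up-move has probability p* = (R−d)/(u−d) = 0.7941 and values discount at R = 1.3.
Terminal payoffs: V(1,0)=50.0000, V(1,1)=0.0000
Node (0,0) S=67.0000: V=(p*·0.0000+(1−p*)·50.0000)/1.3=7.9186; Δ=(0.0000−50.0000)/(96.4800−50.9200)=-1.0975; B=V−Δ·S=81.4480
Check: Δ(0,0)·S0 + B(0,0) = 7.9186 = V0.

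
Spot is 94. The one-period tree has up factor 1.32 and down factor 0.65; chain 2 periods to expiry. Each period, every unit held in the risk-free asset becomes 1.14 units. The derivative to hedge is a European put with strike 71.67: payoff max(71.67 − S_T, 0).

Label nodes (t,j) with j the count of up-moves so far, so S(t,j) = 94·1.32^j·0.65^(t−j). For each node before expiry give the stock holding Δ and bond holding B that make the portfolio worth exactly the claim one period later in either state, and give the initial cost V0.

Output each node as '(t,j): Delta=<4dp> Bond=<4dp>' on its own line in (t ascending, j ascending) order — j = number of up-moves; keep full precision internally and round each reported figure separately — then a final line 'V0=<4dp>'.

Since d<R<u, set p* = (R−d)/(u−d) = 0.7313; price each node as the discounted p*-expectation of its children.
Terminal values V(2,·): V(2,0)=31.9550, V(2,1)=0.0000, V(2,2)=0.0000
Node (1,0) S=61.1000: V=(p*·0.0000+(1−p*)·31.9550)/1.14=7.5306; Δ=(0.0000−31.9550)/(80.6520−39.7150)=-0.7806; B=V−Δ·S=55.2247
Node (1,1) S=124.0800: V=(p*·0.0000+(1−p*)·0.0000)/1.14=0.0000; Δ=(0.0000−0.0000)/(163.7856−80.6520)=0.0000; B=V−Δ·S=0.0000
Node (0,0) S=94.0000: V=(p*·0.0000+(1−p*)·7.5306)/1.14=1.7747; Δ=(0.0000−7.5306)/(124.0800−61.1000)=-0.1196; B=V−Δ·S=13.0145
Root portfolio cost Δ·94+B reproduces V0=1.7747.

(0,0): Delta=-0.1196 Bond=13.0145
(1,0): Delta=-0.7806 Bond=55.2247
(1,1): Delta=0.0000 Bond=0.0000
V0=1.7747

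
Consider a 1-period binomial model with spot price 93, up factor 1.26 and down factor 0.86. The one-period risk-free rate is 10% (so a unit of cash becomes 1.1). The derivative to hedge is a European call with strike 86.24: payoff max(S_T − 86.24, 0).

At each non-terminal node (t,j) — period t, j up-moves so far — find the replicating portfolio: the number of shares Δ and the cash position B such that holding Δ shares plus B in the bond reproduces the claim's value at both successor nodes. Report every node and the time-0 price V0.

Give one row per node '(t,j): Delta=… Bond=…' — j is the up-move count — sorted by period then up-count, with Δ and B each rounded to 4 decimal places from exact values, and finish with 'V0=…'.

(0,0): Delta=0.8317 Bond=-60.4736
V0=16.8764

Risk-neutral probability p* = (R−d)/(u−d) = (1.1−0.86)/(1.26−0.86) = 0.6000.
At expiry t=1: V(1,0)=0.0000, V(1,1)=30.9400
Node (0,0) S=93.0000: V=(p*·30.9400+(1−p*)·0.0000)/1.1=16.8764; Δ=(30.9400−0.0000)/(117.1800−79.9800)=0.8317; B=V−Δ·S=-60.4736
Each (Δ,B) replicates both successor values, so the strategy is self-financing and V0 is arbitrage-free.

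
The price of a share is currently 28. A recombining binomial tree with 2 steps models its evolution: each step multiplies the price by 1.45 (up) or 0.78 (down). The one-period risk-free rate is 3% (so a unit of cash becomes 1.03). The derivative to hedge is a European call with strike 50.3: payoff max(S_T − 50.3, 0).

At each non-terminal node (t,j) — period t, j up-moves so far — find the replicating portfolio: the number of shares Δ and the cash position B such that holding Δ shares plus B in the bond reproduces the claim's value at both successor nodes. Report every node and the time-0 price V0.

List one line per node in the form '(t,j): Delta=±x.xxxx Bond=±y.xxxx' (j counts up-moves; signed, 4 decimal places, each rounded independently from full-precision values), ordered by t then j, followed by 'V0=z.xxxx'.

(0,0): Delta=0.1655 Bond=-3.5091
(1,0): Delta=0.0000 Bond=0.0000
(1,1): Delta=0.3151 Bond=-9.6864
V0=1.1247

Risk-neutral probability p* = (R−d)/(u−d) = (1.03−0.78)/(1.45−0.78) = 0.3731.
Terminal values V(2,·): V(2,0)=0.0000, V(2,1)=0.0000, V(2,2)=8.5700
(1,0): S=21.8400. Δ = (V_up−V_dn)/(S_up−S_dn) = (0.0000−0.0000)/(31.6680−17.0352) = 0.0000. V = [p*·0.0000 + (1−p*)·0.0000]/1.03 = 0.0000. B = V − Δ·S = 0.0000.
(1,1): S=40.6000. Δ = (V_up−V_dn)/(S_up−S_dn) = (8.5700−0.0000)/(58.8700−31.6680) = 0.3151. V = [p*·8.5700 + (1−p*)·0.0000]/1.03 = 3.1046. B = V − Δ·S = -9.6864.
(0,0): S=28.0000. Δ = (V_up−V_dn)/(S_up−S_dn) = (3.1046−0.0000)/(40.6000−21.8400) = 0.1655. V = [p*·3.1046 + (1−p*)·0.0000]/1.03 = 1.1247. B = V − Δ·S = -3.5091.
Self-financing check: at every node Δ·S+B equals the discounted successor values.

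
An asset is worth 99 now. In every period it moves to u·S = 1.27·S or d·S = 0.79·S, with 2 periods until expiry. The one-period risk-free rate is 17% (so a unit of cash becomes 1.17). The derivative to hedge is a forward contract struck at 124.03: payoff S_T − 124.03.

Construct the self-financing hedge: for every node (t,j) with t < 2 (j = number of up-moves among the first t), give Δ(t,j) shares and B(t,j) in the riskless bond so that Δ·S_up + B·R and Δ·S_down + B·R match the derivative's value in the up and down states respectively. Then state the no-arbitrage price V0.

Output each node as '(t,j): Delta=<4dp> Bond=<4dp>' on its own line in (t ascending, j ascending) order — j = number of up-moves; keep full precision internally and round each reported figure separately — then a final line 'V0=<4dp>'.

(0,0): Delta=1.0000 Bond=-90.6056
(1,0): Delta=1.0000 Bond=-106.0085
(1,1): Delta=1.0000 Bond=-106.0085
V0=8.3944

Since d<R<u, set p* = (R−d)/(u−d) = 0.7917; price each node as the discounted p*-expectation of its children.
Payoff layer (t=2): V(2,0)=-62.2441, V(2,1)=-24.7033, V(2,2)=35.6471
Node (1,0) S=78.2100: V=(p*·-24.7033+(1−p*)·-62.2441)/1.17=-27.7985; Δ=(-24.7033−-62.2441)/(99.3267−61.7859)=1.0000; B=V−Δ·S=-106.0085
Node (1,1) S=125.7300: V=(p*·35.6471+(1−p*)·-24.7033)/1.17=19.7215; Δ=(35.6471−-24.7033)/(159.6771−99.3267)=1.0000; B=V−Δ·S=-106.0085
Node (0,0) S=99.0000: V=(p*·19.7215+(1−p*)·-27.7985)/1.17=8.3944; Δ=(19.7215−-27.7985)/(125.7300−78.2100)=1.0000; B=V−Δ·S=-90.6056
Check: Δ(0,0)·S0 + B(0,0) = 8.3944 = V0.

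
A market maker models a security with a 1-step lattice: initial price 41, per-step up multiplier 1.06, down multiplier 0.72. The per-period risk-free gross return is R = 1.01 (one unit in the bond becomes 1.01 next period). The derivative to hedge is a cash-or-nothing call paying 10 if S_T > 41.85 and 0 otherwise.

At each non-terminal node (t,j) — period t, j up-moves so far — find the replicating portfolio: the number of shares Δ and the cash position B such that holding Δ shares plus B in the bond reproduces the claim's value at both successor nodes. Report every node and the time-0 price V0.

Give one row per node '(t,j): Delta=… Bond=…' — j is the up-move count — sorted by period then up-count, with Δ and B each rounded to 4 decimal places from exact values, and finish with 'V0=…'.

(0,0): Delta=0.7174 Bond=-20.9668
V0=8.4450

Since d<R<u, set p* = (R−d)/(u−d) = 0.8529; price each node as the discounted p*-expectation of its children.
Terminal payoffs: V(1,0)=0.0000, V(1,1)=10.0000
  t=0,j=0: stock 41.0000 → up 43.4600 (V=10.0000), down 29.5200 (V=0.0000). Price 8.4450; hedge Δ=0.7174, bond B=-20.9668.
The time-0 hedge costs 8.4450, which is the no-arbitrage price.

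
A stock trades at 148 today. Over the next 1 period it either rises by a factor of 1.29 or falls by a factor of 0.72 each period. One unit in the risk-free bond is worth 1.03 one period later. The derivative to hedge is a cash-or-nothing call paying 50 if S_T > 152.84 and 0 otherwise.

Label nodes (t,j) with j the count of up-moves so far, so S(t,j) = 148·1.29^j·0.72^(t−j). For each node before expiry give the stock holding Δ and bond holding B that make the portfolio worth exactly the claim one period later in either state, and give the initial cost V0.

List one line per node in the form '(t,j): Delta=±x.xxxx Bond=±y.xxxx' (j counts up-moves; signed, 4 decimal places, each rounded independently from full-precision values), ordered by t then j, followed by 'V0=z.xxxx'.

(0,0): Delta=0.5927 Bond=-61.3183
V0=26.4010

No-arbitrage ⇒ martingale measure with p* = (R−d)/(u−d) = 0.5439.
Payoff layer (t=1): V(1,0)=0.0000, V(1,1)=50.0000
  t=0,j=0: stock 148.0000 → up 190.9200 (V=50.0000), down 106.5600 (V=0.0000). Price 26.4010; hedge Δ=0.5927, bond B=-61.3183.
The time-0 hedge costs 26.4010, which is the no-arbitrage price.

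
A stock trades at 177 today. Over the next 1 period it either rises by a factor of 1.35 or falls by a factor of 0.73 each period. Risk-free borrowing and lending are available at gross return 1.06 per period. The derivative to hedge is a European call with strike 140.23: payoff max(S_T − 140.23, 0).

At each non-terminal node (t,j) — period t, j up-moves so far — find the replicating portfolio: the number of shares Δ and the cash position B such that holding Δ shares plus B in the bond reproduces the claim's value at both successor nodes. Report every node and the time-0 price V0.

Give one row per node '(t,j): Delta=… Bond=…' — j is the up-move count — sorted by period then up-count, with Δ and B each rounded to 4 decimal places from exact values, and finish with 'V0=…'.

Under the risk-neutral measure, an up-move has probability p* = (R−d)/(u−d) = 0.5323 and values discount at R = 1.06.
At expiry t=1: V(1,0)=0.0000, V(1,1)=98.7200
(0,0): S=177.0000. Δ = (V_up−V_dn)/(S_up−S_dn) = (98.7200−0.0000)/(238.9500−129.2100) = 0.8996. V = [p*·98.7200 + (1−p*)·0.0000]/1.06 = 49.5703. B = V − Δ·S = -109.6555.
Check: Δ(0,0)·S0 + B(0,0) = 49.5703 = V0.

(0,0): Delta=0.8996 Bond=-109.6555
V0=49.5703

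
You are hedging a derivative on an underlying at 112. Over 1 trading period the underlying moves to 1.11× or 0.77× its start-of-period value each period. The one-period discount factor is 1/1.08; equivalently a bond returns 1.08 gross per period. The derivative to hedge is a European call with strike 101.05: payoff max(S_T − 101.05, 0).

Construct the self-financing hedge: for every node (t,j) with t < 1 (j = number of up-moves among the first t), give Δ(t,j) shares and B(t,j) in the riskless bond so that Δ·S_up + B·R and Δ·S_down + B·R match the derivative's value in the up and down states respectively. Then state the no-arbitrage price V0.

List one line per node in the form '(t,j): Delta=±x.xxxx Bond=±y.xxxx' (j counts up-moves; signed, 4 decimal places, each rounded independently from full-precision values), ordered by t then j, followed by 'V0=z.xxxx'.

No-arbitrage ⇒ martingale measure with p* = (R−d)/(u−d) = 0.9118.
Terminal payoffs: V(1,0)=0.0000, V(1,1)=23.2700
  t=0,j=0: stock 112.0000 → up 124.3200 (V=23.2700), down 86.2400 (V=0.0000). Price 19.6452; hedge Δ=0.6111, bond B=-48.7960.
Self-financing check: at every node Δ·S+B equals the discounted successor values.

(0,0): Delta=0.6111 Bond=-48.7960
V0=19.6452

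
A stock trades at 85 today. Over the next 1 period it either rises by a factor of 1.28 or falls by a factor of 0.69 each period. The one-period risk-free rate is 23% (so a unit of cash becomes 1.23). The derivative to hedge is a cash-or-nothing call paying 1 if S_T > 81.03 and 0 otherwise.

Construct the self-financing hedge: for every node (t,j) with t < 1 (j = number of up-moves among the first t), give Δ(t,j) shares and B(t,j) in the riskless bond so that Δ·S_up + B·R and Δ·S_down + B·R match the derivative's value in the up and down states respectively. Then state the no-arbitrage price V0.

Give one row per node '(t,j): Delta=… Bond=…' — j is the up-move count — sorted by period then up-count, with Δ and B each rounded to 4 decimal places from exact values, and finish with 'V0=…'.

Since d<R<u, set p* = (R−d)/(u−d) = 0.9153; price each node as the discounted p*-expectation of its children.
At expiry t=1: V(1,0)=0.0000, V(1,1)=1.0000
  t=0,j=0: stock 85.0000 → up 108.8000 (V=1.0000), down 58.6500 (V=0.0000). Price 0.7441; hedge Δ=0.0199, bond B=-0.9508.
Self-financing check: at every node Δ·S+B equals the discounted successor values.

(0,0): Delta=0.0199 Bond=-0.9508
V0=0.7441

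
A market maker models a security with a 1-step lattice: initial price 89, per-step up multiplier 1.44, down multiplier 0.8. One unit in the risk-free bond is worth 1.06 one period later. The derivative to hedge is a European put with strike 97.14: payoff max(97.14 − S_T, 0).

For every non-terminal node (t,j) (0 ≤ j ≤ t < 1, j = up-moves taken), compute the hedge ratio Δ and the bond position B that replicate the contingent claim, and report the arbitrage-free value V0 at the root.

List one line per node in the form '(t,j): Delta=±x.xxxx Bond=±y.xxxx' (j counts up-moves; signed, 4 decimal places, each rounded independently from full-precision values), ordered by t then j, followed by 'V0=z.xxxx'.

No-arbitrage ⇒ martingale measure with p* = (R−d)/(u−d) = 0.4063.
Payoff layer (t=1): V(1,0)=25.9400, V(1,1)=0.0000
  t=0,j=0: stock 89.0000 → up 128.1600 (V=0.0000), down 71.2000 (V=25.9400). Price 14.5301; hedge Δ=-0.4554, bond B=55.0613.
Root portfolio cost Δ·89+B reproduces V0=14.5301.

(0,0): Delta=-0.4554 Bond=55.0613
V0=14.5301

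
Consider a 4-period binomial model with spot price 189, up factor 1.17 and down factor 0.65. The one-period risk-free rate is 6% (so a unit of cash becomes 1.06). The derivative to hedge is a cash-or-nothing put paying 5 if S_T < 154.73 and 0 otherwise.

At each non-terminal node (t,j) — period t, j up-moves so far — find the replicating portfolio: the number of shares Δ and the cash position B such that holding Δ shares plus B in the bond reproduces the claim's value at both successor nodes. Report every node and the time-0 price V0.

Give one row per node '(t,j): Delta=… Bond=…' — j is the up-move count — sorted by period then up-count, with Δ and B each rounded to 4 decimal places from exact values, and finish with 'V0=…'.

Risk-neutral probability p* = (R−d)/(u−d) = (1.06−0.65)/(1.17−0.65) = 0.7885.
At expiry t=4: V(4,0)=5.0000, V(4,1)=5.0000, V(4,2)=5.0000, V(4,3)=0.0000, V(4,4)=0.0000
(3,0): S=51.9041. Δ = (V_up−V_dn)/(S_up−S_dn) = (5.0000−5.0000)/(60.7278−33.7377) = 0.0000. V = [p*·5.0000 + (1−p*)·5.0000]/1.06 = 4.7170. B = V − Δ·S = 4.7170.
(3,1): S=93.4274. Δ = (V_up−V_dn)/(S_up−S_dn) = (5.0000−5.0000)/(109.3101−60.7278) = 0.0000. V = [p*·5.0000 + (1−p*)·5.0000]/1.06 = 4.7170. B = V − Δ·S = 4.7170.
(3,2): S=168.1694. Δ = (V_up−V_dn)/(S_up−S_dn) = (0.0000−5.0000)/(196.7582−109.3101) = -0.0572. V = [p*·0.0000 + (1−p*)·5.0000]/1.06 = 0.9978. B = V − Δ·S = 10.6132.
(3,3): S=302.7049. Δ = (V_up−V_dn)/(S_up−S_dn) = (0.0000−0.0000)/(354.1647−196.7582) = 0.0000. V = [p*·0.0000 + (1−p*)·0.0000]/1.06 = 0.0000. B = V − Δ·S = 0.0000.
(2,0): S=79.8525. Δ = (V_up−V_dn)/(S_up−S_dn) = (4.7170−4.7170)/(93.4274−51.9041) = 0.0000. V = [p*·4.7170 + (1−p*)·4.7170]/1.06 = 4.4500. B = V − Δ·S = 4.4500.
(2,1): S=143.7345. Δ = (V_up−V_dn)/(S_up−S_dn) = (0.9978−4.7170)/(168.1694−93.4274) = -0.0498. V = [p*·0.9978 + (1−p*)·4.7170]/1.06 = 1.6836. B = V − Δ·S = 8.8358.
(2,2): S=258.7221. Δ = (V_up−V_dn)/(S_up−S_dn) = (0.0000−0.9978)/(302.7049−168.1694) = -0.0074. V = [p*·0.0000 + (1−p*)·0.9978]/1.06 = 0.1991. B = V − Δ·S = 2.1180.
(1,0): S=122.8500. Δ = (V_up−V_dn)/(S_up−S_dn) = (1.6836−4.4500)/(143.7345−79.8525) = -0.0433. V = [p*·1.6836 + (1−p*)·4.4500]/1.06 = 2.1403. B = V − Δ·S = 7.4604.
(1,1): S=221.1300. Δ = (V_up−V_dn)/(S_up−S_dn) = (0.1991−1.6836)/(258.7221−143.7345) = -0.0129. V = [p*·0.1991 + (1−p*)·1.6836]/1.06 = 0.4841. B = V − Δ·S = 3.3388.
(0,0): S=189.0000. Δ = (V_up−V_dn)/(S_up−S_dn) = (0.4841−2.1403)/(221.1300−122.8500) = -0.0169. V = [p*·0.4841 + (1−p*)·2.1403]/1.06 = 0.7872. B = V − Δ·S = 3.9723.
Root portfolio cost Δ·189+B reproduces V0=0.7872.

(0,0): Delta=-0.0169 Bond=3.9723
(1,0): Delta=-0.0433 Bond=7.4604
(1,1): Delta=-0.0129 Bond=3.3388
(2,0): Delta=0.0000 Bond=4.4500
(2,1): Delta=-0.0498 Bond=8.8358
(2,2): Delta=-0.0074 Bond=2.1180
(3,0): Delta=0.0000 Bond=4.7170
(3,1): Delta=0.0000 Bond=4.7170
(3,2): Delta=-0.0572 Bond=10.6132
(3,3): Delta=0.0000 Bond=0.0000
V0=0.7872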